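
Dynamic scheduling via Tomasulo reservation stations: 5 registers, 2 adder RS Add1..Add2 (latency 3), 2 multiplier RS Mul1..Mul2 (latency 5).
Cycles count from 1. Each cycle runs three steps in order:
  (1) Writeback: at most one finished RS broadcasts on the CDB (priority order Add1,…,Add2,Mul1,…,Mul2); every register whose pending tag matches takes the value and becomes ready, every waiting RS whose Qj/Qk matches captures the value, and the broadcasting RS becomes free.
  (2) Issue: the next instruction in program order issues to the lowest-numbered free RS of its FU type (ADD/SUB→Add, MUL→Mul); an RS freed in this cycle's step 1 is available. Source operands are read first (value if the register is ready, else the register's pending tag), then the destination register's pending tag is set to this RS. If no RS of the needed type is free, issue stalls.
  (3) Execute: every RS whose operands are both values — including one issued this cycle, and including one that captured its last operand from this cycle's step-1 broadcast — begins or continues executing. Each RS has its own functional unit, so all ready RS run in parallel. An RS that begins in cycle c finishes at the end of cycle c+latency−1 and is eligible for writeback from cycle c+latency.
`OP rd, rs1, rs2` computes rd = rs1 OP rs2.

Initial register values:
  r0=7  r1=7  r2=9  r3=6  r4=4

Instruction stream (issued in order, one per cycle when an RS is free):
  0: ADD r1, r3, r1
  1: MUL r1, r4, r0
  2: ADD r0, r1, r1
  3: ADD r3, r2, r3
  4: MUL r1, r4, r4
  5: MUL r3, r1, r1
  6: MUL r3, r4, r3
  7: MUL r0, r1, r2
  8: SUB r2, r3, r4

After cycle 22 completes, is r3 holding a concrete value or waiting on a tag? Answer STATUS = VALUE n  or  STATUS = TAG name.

cycle 1: issue ADD r1<-Add1 // r0:7,r1:Add1,r2:9,r3:6,r4:4
cycle 2: issue MUL r1<-Mul1 // r0:7,r1:Mul1,r2:9,r3:6,r4:4
cycle 3: issue ADD r0<-Add2 // r0:Add2,r1:Mul1,r2:9,r3:6,r4:4
cycle 4: CDB Add1=13; issue ADD r3<-Add1 // r0:Add2,r1:Mul1,r2:9,r3:Add1,r4:4
cycle 5: issue MUL r1<-Mul2 // r0:Add2,r1:Mul2,r2:9,r3:Add1,r4:4
cycle 6: stall // r0:Add2,r1:Mul2,r2:9,r3:Add1,r4:4
cycle 7: CDB Add1=15; stall // r0:Add2,r1:Mul2,r2:9,r3:15,r4:4
cycle 8: CDB Mul1=28; issue MUL r3<-Mul1 // r0:Add2,r1:Mul2,r2:9,r3:Mul1,r4:4
cycle 9: stall // r0:Add2,r1:Mul2,r2:9,r3:Mul1,r4:4
cycle 10: CDB Mul2=16; issue MUL r3<-Mul2 // r0:Add2,r1:16,r2:9,r3:Mul2,r4:4
cycle 11: CDB Add2=56; stall // r0:56,r1:16,r2:9,r3:Mul2,r4:4
cycle 12: stall // r0:56,r1:16,r2:9,r3:Mul2,r4:4
cycle 13: stall // r0:56,r1:16,r2:9,r3:Mul2,r4:4
cycle 14: stall // r0:56,r1:16,r2:9,r3:Mul2,r4:4
cycle 15: CDB Mul1=256; issue MUL r0<-Mul1 // r0:Mul1,r1:16,r2:9,r3:Mul2,r4:4
cycle 16: issue SUB r2<-Add1 // r0:Mul1,r1:16,r2:Add1,r3:Mul2,r4:4
cycle 17: - // r0:Mul1,r1:16,r2:Add1,r3:Mul2,r4:4
cycle 18: - // r0:Mul1,r1:16,r2:Add1,r3:Mul2,r4:4
cycle 19: - // r0:Mul1,r1:16,r2:Add1,r3:Mul2,r4:4
cycle 20: CDB Mul1=144 // r0:144,r1:16,r2:Add1,r3:Mul2,r4:4
cycle 21: CDB Mul2=1024 // r0:144,r1:16,r2:Add1,r3:1024,r4:4
cycle 22: - // r0:144,r1:16,r2:Add1,r3:1024,r4:4

STATUS = VALUE 1024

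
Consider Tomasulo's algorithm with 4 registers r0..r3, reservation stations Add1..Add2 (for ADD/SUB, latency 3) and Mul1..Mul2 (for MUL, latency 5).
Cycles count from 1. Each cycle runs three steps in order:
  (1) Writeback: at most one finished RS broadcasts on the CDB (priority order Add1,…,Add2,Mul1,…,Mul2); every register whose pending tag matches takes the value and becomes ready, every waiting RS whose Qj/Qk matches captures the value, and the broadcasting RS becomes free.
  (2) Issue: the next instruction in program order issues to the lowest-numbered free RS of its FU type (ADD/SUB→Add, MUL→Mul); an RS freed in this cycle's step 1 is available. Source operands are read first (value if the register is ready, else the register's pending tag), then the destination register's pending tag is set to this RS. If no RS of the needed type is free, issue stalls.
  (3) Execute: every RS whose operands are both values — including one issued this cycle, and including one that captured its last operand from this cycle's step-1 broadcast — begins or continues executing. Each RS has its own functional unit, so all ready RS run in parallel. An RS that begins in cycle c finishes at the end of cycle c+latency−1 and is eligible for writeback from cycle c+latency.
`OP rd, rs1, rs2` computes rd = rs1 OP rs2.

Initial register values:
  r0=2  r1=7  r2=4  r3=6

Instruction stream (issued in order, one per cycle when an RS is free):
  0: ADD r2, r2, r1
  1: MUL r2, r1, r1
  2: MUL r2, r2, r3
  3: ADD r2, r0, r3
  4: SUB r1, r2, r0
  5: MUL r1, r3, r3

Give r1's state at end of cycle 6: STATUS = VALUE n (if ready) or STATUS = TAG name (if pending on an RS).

STATUS = TAG Add2

c1: issue ADD r2<-Add1 | r0:2,r1:7,r2:Add1,r3:6
c2: issue MUL r2<-Mul1 | r0:2,r1:7,r2:Mul1,r3:6
c3: issue MUL r2<-Mul2 | r0:2,r1:7,r2:Mul2,r3:6
c4: CDB Add1=11; issue ADD r2<-Add1 | r0:2,r1:7,r2:Add1,r3:6
c5: issue SUB r1<-Add2 | r0:2,r1:Add2,r2:Add1,r3:6
c6: stall | r0:2,r1:Add2,r2:Add1,r3:6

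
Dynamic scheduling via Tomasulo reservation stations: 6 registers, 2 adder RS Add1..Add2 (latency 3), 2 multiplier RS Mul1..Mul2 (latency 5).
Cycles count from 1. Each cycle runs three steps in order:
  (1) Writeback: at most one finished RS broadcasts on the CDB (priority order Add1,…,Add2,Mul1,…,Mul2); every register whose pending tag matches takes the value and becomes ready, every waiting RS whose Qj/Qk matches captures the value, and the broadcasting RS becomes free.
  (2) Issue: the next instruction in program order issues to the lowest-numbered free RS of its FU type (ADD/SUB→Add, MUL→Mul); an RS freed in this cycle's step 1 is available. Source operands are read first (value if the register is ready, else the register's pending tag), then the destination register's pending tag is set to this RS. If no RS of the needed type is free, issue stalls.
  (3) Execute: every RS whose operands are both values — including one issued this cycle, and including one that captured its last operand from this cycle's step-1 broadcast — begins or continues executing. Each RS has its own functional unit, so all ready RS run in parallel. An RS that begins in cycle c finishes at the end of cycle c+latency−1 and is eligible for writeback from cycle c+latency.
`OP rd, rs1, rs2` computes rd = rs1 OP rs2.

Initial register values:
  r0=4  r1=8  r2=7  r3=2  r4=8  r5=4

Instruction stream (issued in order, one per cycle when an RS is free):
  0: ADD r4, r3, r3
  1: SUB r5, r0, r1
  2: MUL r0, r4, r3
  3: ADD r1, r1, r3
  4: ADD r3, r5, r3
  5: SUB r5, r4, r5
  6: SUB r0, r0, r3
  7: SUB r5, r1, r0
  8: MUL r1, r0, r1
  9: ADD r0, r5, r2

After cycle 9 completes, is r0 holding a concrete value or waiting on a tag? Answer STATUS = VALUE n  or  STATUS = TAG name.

STATUS = TAG Add2

cycle 1: issue ADD r4<-Add1 // r0:4,r1:8,r2:7,r3:2,r4:Add1,r5:4
cycle 2: issue SUB r5<-Add2 // r0:4,r1:8,r2:7,r3:2,r4:Add1,r5:Add2
cycle 3: issue MUL r0<-Mul1 // r0:Mul1,r1:8,r2:7,r3:2,r4:Add1,r5:Add2
cycle 4: CDB Add1=4; issue ADD r1<-Add1 // r0:Mul1,r1:Add1,r2:7,r3:2,r4:4,r5:Add2
cycle 5: CDB Add2=-4; issue ADD r3<-Add2 // r0:Mul1,r1:Add1,r2:7,r3:Add2,r4:4,r5:-4
cycle 6: stall // r0:Mul1,r1:Add1,r2:7,r3:Add2,r4:4,r5:-4
cycle 7: CDB Add1=10; issue SUB r5<-Add1 // r0:Mul1,r1:10,r2:7,r3:Add2,r4:4,r5:Add1
cycle 8: CDB Add2=-2; issue SUB r0<-Add2 // r0:Add2,r1:10,r2:7,r3:-2,r4:4,r5:Add1
cycle 9: CDB Mul1=8; stall // r0:Add2,r1:10,r2:7,r3:-2,r4:4,r5:Add1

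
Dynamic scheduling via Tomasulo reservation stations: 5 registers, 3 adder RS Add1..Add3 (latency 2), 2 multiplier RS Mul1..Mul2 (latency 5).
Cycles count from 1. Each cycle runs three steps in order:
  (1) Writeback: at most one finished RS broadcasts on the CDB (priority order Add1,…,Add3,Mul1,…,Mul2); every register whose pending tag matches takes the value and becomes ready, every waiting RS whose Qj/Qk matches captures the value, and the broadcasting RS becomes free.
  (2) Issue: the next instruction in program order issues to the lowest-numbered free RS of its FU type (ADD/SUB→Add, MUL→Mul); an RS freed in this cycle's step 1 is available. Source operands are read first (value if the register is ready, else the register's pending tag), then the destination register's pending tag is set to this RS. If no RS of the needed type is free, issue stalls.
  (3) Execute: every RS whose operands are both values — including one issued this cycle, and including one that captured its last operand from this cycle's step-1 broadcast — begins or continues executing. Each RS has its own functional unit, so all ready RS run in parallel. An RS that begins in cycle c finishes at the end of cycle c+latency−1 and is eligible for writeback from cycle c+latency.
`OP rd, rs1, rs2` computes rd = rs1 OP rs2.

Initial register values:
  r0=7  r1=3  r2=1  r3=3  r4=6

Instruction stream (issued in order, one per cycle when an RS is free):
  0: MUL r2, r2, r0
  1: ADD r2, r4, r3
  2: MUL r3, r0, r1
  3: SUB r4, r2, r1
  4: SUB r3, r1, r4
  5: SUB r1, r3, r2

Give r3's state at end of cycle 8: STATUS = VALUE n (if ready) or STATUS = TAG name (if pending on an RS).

STATUS = VALUE -3

c1: issue MUL r2<-Mul1 | r0:7,r1:3,r2:Mul1,r3:3,r4:6
c2: issue ADD r2<-Add1 | r0:7,r1:3,r2:Add1,r3:3,r4:6
c3: issue MUL r3<-Mul2 | r0:7,r1:3,r2:Add1,r3:Mul2,r4:6
c4: CDB Add1=9; issue SUB r4<-Add1 | r0:7,r1:3,r2:9,r3:Mul2,r4:Add1
c5: issue SUB r3<-Add2 | r0:7,r1:3,r2:9,r3:Add2,r4:Add1
c6: CDB Add1=6; issue SUB r1<-Add1 | r0:7,r1:Add1,r2:9,r3:Add2,r4:6
c7: CDB Mul1=7 | r0:7,r1:Add1,r2:9,r3:Add2,r4:6
c8: CDB Add2=-3 | r0:7,r1:Add1,r2:9,r3:-3,r4:6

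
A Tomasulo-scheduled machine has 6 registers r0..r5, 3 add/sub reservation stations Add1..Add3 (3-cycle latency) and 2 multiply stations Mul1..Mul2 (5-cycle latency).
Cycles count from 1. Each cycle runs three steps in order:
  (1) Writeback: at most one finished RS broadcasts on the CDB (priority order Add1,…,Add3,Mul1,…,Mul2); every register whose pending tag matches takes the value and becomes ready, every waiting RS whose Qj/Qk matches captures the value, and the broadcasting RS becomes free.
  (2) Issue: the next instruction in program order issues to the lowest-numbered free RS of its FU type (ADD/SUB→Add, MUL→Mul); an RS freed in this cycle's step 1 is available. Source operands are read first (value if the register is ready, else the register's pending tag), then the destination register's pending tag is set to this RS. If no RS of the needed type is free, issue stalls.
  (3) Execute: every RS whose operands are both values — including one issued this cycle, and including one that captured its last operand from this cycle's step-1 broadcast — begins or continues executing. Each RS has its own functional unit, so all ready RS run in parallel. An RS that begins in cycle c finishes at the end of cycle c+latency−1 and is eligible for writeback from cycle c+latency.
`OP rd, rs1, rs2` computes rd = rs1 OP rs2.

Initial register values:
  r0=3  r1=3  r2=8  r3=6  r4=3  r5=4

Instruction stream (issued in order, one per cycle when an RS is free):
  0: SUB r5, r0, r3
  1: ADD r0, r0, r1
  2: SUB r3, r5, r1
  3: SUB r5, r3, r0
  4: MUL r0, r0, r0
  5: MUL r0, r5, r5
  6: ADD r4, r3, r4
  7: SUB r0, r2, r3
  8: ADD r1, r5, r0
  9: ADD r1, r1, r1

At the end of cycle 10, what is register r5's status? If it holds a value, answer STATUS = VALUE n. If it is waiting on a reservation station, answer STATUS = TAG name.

cycle 1: issue SUB r5<-Add1 // r0:3,r1:3,r2:8,r3:6,r4:3,r5:Add1
cycle 2: issue ADD r0<-Add2 // r0:Add2,r1:3,r2:8,r3:6,r4:3,r5:Add1
cycle 3: issue SUB r3<-Add3 // r0:Add2,r1:3,r2:8,r3:Add3,r4:3,r5:Add1
cycle 4: CDB Add1=-3; issue SUB r5<-Add1 // r0:Add2,r1:3,r2:8,r3:Add3,r4:3,r5:Add1
cycle 5: CDB Add2=6; issue MUL r0<-Mul1 // r0:Mul1,r1:3,r2:8,r3:Add3,r4:3,r5:Add1
cycle 6: issue MUL r0<-Mul2 // r0:Mul2,r1:3,r2:8,r3:Add3,r4:3,r5:Add1
cycle 7: CDB Add3=-6; issue ADD r4<-Add2 // r0:Mul2,r1:3,r2:8,r3:-6,r4:Add2,r5:Add1
cycle 8: issue SUB r0<-Add3 // r0:Add3,r1:3,r2:8,r3:-6,r4:Add2,r5:Add1
cycle 9: stall // r0:Add3,r1:3,r2:8,r3:-6,r4:Add2,r5:Add1
cycle 10: CDB Add1=-12; issue ADD r1<-Add1 // r0:Add3,r1:Add1,r2:8,r3:-6,r4:Add2,r5:-12

STATUS = VALUE -12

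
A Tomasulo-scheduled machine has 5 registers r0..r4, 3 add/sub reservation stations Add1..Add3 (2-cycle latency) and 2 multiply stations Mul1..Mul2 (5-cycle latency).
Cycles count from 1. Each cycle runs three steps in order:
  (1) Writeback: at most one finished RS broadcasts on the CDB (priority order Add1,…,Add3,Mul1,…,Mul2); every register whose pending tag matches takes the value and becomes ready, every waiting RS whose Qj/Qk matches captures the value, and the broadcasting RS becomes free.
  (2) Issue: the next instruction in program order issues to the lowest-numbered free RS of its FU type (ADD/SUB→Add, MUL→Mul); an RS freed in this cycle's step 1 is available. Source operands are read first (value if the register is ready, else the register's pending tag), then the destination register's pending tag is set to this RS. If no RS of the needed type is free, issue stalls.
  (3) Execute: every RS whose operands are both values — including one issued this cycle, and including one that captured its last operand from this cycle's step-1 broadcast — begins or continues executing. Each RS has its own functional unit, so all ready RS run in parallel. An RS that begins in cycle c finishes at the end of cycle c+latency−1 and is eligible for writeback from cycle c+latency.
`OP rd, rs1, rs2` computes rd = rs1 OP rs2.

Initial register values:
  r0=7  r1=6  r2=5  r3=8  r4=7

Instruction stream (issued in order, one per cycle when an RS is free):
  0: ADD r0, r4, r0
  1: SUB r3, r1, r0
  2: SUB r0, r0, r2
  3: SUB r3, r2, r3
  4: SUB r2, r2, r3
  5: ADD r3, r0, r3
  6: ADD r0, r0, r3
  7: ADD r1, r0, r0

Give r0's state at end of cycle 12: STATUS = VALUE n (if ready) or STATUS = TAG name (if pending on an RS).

STATUS = TAG Add3

cycle 1: issue ADD r0<-Add1 // r0:Add1,r1:6,r2:5,r3:8,r4:7
cycle 2: issue SUB r3<-Add2 // r0:Add1,r1:6,r2:5,r3:Add2,r4:7
cycle 3: CDB Add1=14; issue SUB r0<-Add1 // r0:Add1,r1:6,r2:5,r3:Add2,r4:7
cycle 4: issue SUB r3<-Add3 // r0:Add1,r1:6,r2:5,r3:Add3,r4:7
cycle 5: CDB Add1=9; issue SUB r2<-Add1 // r0:9,r1:6,r2:Add1,r3:Add3,r4:7
cycle 6: CDB Add2=-8; issue ADD r3<-Add2 // r0:9,r1:6,r2:Add1,r3:Add2,r4:7
cycle 7: stall // r0:9,r1:6,r2:Add1,r3:Add2,r4:7
cycle 8: CDB Add3=13; issue ADD r0<-Add3 // r0:Add3,r1:6,r2:Add1,r3:Add2,r4:7
cycle 9: stall // r0:Add3,r1:6,r2:Add1,r3:Add2,r4:7
cycle 10: CDB Add1=-8; issue ADD r1<-Add1 // r0:Add3,r1:Add1,r2:-8,r3:Add2,r4:7
cycle 11: CDB Add2=22 // r0:Add3,r1:Add1,r2:-8,r3:22,r4:7
cycle 12: - // r0:Add3,r1:Add1,r2:-8,r3:22,r4:7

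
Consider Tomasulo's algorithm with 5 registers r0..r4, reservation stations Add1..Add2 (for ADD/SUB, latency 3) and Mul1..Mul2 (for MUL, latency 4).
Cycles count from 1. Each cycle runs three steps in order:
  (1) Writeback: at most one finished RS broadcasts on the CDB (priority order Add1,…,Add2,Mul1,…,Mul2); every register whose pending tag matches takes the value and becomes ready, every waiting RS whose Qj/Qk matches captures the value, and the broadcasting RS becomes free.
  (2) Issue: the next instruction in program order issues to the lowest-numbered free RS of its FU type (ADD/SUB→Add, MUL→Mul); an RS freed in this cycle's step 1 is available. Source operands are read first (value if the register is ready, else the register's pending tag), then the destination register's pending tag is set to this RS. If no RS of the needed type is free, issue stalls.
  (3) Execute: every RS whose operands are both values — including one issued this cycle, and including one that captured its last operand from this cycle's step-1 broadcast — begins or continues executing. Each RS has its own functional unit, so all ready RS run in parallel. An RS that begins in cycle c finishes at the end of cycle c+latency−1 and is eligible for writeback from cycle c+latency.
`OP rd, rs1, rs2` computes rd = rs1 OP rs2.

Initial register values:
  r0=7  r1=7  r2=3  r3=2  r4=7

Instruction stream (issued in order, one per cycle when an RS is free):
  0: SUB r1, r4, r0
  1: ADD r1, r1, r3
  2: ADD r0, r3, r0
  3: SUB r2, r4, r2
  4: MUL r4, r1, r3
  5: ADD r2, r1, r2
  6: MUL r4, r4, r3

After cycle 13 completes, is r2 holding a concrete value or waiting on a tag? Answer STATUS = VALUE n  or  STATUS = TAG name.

STATUS = VALUE 6

  c1: issue SUB r1<-Add1  regs: r0:7,r1:Add1,r2:3,r3:2,r4:7
  c2: issue ADD r1<-Add2  regs: r0:7,r1:Add2,r2:3,r3:2,r4:7
  c3: stall  regs: r0:7,r1:Add2,r2:3,r3:2,r4:7
  c4: CDB Add1=0; issue ADD r0<-Add1  regs: r0:Add1,r1:Add2,r2:3,r3:2,r4:7
  c5: stall  regs: r0:Add1,r1:Add2,r2:3,r3:2,r4:7
  c6: stall  regs: r0:Add1,r1:Add2,r2:3,r3:2,r4:7
  c7: CDB Add1=9; issue SUB r2<-Add1  regs: r0:9,r1:Add2,r2:Add1,r3:2,r4:7
  c8: CDB Add2=2; issue MUL r4<-Mul1  regs: r0:9,r1:2,r2:Add1,r3:2,r4:Mul1
  c9: issue ADD r2<-Add2  regs: r0:9,r1:2,r2:Add2,r3:2,r4:Mul1
  c10: CDB Add1=4; issue MUL r4<-Mul2  regs: r0:9,r1:2,r2:Add2,r3:2,r4:Mul2
  c11: -  regs: r0:9,r1:2,r2:Add2,r3:2,r4:Mul2
  c12: CDB Mul1=4  regs: r0:9,r1:2,r2:Add2,r3:2,r4:Mul2
  c13: CDB Add2=6  regs: r0:9,r1:2,r2:6,r3:2,r4:Mul2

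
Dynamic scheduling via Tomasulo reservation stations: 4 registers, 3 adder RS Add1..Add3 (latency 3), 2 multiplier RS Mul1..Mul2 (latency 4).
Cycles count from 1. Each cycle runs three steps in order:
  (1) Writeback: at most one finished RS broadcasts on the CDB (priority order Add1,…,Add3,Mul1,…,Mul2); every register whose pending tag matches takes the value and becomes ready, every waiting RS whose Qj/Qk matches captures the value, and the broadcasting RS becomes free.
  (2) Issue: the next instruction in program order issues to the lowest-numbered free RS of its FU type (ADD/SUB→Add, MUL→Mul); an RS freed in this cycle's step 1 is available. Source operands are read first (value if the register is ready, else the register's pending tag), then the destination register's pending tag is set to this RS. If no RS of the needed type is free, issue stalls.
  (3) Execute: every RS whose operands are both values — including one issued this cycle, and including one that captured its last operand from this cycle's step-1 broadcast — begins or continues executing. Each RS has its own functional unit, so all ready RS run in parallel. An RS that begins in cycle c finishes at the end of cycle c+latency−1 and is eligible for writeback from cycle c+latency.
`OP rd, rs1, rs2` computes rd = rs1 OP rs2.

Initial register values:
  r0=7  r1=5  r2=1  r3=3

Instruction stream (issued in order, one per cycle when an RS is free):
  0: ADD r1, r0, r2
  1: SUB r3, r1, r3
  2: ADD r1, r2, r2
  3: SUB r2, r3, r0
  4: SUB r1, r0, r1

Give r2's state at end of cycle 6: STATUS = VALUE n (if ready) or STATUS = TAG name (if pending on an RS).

STATUS = TAG Add1

  c1: issue ADD r1<-Add1  regs: r0:7,r1:Add1,r2:1,r3:3
  c2: issue SUB r3<-Add2  regs: r0:7,r1:Add1,r2:1,r3:Add2
  c3: issue ADD r1<-Add3  regs: r0:7,r1:Add3,r2:1,r3:Add2
  c4: CDB Add1=8; issue SUB r2<-Add1  regs: r0:7,r1:Add3,r2:Add1,r3:Add2
  c5: stall  regs: r0:7,r1:Add3,r2:Add1,r3:Add2
  c6: CDB Add3=2; issue SUB r1<-Add3  regs: r0:7,r1:Add3,r2:Add1,r3:Add2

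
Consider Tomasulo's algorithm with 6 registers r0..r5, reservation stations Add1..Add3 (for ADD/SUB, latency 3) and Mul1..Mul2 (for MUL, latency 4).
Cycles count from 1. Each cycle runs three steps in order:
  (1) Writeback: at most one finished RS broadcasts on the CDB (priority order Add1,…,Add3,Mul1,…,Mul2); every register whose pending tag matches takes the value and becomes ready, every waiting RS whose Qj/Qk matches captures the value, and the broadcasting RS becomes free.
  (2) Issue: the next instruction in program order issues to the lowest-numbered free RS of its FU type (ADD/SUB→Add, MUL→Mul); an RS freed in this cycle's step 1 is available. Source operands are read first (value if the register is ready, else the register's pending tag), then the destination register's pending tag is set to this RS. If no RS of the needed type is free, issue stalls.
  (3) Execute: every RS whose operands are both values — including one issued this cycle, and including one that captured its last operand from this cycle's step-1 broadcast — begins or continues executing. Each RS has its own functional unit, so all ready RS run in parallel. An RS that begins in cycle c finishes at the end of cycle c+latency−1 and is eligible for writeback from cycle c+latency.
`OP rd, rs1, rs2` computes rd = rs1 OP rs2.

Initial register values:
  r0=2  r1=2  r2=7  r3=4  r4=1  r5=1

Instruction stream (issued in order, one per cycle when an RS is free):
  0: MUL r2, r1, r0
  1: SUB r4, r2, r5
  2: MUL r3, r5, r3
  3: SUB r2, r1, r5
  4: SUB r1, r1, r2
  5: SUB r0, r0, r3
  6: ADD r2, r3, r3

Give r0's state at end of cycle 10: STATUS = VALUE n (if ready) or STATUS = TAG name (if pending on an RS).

cycle 1: issue MUL r2<-Mul1 // r0:2,r1:2,r2:Mul1,r3:4,r4:1,r5:1
cycle 2: issue SUB r4<-Add1 // r0:2,r1:2,r2:Mul1,r3:4,r4:Add1,r5:1
cycle 3: issue MUL r3<-Mul2 // r0:2,r1:2,r2:Mul1,r3:Mul2,r4:Add1,r5:1
cycle 4: issue SUB r2<-Add2 // r0:2,r1:2,r2:Add2,r3:Mul2,r4:Add1,r5:1
cycle 5: CDB Mul1=4; issue SUB r1<-Add3 // r0:2,r1:Add3,r2:Add2,r3:Mul2,r4:Add1,r5:1
cycle 6: stall // r0:2,r1:Add3,r2:Add2,r3:Mul2,r4:Add1,r5:1
cycle 7: CDB Add2=1; issue SUB r0<-Add2 // r0:Add2,r1:Add3,r2:1,r3:Mul2,r4:Add1,r5:1
cycle 8: CDB Add1=3; issue ADD r2<-Add1 // r0:Add2,r1:Add3,r2:Add1,r3:Mul2,r4:3,r5:1
cycle 9: CDB Mul2=4 // r0:Add2,r1:Add3,r2:Add1,r3:4,r4:3,r5:1
cycle 10: CDB Add3=1 // r0:Add2,r1:1,r2:Add1,r3:4,r4:3,r5:1

STATUS = TAG Add2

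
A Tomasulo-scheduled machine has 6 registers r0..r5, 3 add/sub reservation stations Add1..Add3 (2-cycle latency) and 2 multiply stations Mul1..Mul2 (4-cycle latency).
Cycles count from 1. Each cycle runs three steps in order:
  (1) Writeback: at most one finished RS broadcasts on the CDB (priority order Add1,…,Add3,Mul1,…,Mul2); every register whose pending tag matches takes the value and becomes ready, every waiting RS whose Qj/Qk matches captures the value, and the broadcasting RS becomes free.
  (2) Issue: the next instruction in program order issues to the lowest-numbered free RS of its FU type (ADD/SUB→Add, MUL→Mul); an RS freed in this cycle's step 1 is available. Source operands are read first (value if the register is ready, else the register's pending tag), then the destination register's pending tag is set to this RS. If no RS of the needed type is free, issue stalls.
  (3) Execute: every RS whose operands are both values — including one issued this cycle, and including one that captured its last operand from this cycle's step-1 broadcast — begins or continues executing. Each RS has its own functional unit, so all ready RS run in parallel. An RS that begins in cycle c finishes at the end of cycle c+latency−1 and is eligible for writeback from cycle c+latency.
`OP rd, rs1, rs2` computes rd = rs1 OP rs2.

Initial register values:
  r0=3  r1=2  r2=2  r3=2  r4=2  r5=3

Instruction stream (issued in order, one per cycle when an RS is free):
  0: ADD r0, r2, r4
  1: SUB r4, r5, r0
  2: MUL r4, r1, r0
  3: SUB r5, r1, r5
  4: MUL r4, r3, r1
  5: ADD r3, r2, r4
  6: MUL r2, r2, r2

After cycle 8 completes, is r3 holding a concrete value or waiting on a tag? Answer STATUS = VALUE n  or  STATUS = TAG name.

STATUS = TAG Add1

  c1: issue ADD r0<-Add1  regs: r0:Add1,r1:2,r2:2,r3:2,r4:2,r5:3
  c2: issue SUB r4<-Add2  regs: r0:Add1,r1:2,r2:2,r3:2,r4:Add2,r5:3
  c3: CDB Add1=4; issue MUL r4<-Mul1  regs: r0:4,r1:2,r2:2,r3:2,r4:Mul1,r5:3
  c4: issue SUB r5<-Add1  regs: r0:4,r1:2,r2:2,r3:2,r4:Mul1,r5:Add1
  c5: CDB Add2=-1; issue MUL r4<-Mul2  regs: r0:4,r1:2,r2:2,r3:2,r4:Mul2,r5:Add1
  c6: CDB Add1=-1; issue ADD r3<-Add1  regs: r0:4,r1:2,r2:2,r3:Add1,r4:Mul2,r5:-1
  c7: CDB Mul1=8; issue MUL r2<-Mul1  regs: r0:4,r1:2,r2:Mul1,r3:Add1,r4:Mul2,r5:-1
  c8: -  regs: r0:4,r1:2,r2:Mul1,r3:Add1,r4:Mul2,r5:-1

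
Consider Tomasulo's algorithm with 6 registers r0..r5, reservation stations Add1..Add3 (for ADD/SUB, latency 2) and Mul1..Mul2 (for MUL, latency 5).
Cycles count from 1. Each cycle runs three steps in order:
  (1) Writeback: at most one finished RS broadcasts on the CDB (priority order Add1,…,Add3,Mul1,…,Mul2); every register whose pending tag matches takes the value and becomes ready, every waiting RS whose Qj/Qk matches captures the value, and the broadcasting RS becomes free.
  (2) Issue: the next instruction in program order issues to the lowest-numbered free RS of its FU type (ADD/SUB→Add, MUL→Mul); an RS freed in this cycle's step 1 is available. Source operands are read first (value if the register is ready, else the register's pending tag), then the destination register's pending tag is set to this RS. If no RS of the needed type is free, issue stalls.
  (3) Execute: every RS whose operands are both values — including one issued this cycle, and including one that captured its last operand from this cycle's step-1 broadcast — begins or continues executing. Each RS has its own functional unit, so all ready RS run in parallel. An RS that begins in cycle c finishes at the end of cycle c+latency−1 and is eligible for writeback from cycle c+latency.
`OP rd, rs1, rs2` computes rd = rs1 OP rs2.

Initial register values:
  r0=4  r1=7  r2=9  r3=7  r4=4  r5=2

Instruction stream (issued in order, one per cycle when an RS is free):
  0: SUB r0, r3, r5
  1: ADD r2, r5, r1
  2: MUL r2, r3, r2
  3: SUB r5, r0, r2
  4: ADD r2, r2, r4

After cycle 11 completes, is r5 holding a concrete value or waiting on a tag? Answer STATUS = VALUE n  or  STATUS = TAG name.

c1: issue SUB r0<-Add1 | r0:Add1,r1:7,r2:9,r3:7,r4:4,r5:2
c2: issue ADD r2<-Add2 | r0:Add1,r1:7,r2:Add2,r3:7,r4:4,r5:2
c3: CDB Add1=5; issue MUL r2<-Mul1 | r0:5,r1:7,r2:Mul1,r3:7,r4:4,r5:2
c4: CDB Add2=9; issue SUB r5<-Add1 | r0:5,r1:7,r2:Mul1,r3:7,r4:4,r5:Add1
c5: issue ADD r2<-Add2 | r0:5,r1:7,r2:Add2,r3:7,r4:4,r5:Add1
c6: - | r0:5,r1:7,r2:Add2,r3:7,r4:4,r5:Add1
c7: - | r0:5,r1:7,r2:Add2,r3:7,r4:4,r5:Add1
c8: - | r0:5,r1:7,r2:Add2,r3:7,r4:4,r5:Add1
c9: CDB Mul1=63 | r0:5,r1:7,r2:Add2,r3:7,r4:4,r5:Add1
c10: - | r0:5,r1:7,r2:Add2,r3:7,r4:4,r5:Add1
c11: CDB Add1=-58 | r0:5,r1:7,r2:Add2,r3:7,r4:4,r5:-58

STATUS = VALUE -58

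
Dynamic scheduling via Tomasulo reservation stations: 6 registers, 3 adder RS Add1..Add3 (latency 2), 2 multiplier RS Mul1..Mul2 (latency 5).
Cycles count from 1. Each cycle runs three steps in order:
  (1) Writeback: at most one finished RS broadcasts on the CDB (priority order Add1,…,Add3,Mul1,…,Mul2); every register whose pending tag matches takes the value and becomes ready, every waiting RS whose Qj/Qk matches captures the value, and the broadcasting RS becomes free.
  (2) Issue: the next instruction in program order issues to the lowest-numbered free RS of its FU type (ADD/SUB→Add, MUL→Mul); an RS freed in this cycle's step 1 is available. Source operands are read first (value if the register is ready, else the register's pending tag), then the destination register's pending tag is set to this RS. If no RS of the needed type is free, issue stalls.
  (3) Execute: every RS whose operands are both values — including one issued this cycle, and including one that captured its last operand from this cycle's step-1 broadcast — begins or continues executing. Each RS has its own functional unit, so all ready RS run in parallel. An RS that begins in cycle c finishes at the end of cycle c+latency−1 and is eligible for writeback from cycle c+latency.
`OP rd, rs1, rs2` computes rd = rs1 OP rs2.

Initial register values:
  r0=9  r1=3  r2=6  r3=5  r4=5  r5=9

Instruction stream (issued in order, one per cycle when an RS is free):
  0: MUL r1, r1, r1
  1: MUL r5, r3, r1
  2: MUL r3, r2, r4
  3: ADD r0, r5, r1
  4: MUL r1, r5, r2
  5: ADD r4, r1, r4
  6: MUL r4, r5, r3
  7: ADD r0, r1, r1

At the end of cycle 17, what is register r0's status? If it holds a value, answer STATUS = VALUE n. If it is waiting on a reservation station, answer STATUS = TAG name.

STATUS = TAG Add1

  c1: issue MUL r1<-Mul1  regs: r0:9,r1:Mul1,r2:6,r3:5,r4:5,r5:9
  c2: issue MUL r5<-Mul2  regs: r0:9,r1:Mul1,r2:6,r3:5,r4:5,r5:Mul2
  c3: stall  regs: r0:9,r1:Mul1,r2:6,r3:5,r4:5,r5:Mul2
  c4: stall  regs: r0:9,r1:Mul1,r2:6,r3:5,r4:5,r5:Mul2
  c5: stall  regs: r0:9,r1:Mul1,r2:6,r3:5,r4:5,r5:Mul2
  c6: CDB Mul1=9; issue MUL r3<-Mul1  regs: r0:9,r1:9,r2:6,r3:Mul1,r4:5,r5:Mul2
  c7: issue ADD r0<-Add1  regs: r0:Add1,r1:9,r2:6,r3:Mul1,r4:5,r5:Mul2
  c8: stall  regs: r0:Add1,r1:9,r2:6,r3:Mul1,r4:5,r5:Mul2
  c9: stall  regs: r0:Add1,r1:9,r2:6,r3:Mul1,r4:5,r5:Mul2
  c10: stall  regs: r0:Add1,r1:9,r2:6,r3:Mul1,r4:5,r5:Mul2
  c11: CDB Mul1=30; issue MUL r1<-Mul1  regs: r0:Add1,r1:Mul1,r2:6,r3:30,r4:5,r5:Mul2
  c12: CDB Mul2=45; issue ADD r4<-Add2  regs: r0:Add1,r1:Mul1,r2:6,r3:30,r4:Add2,r5:45
  c13: issue MUL r4<-Mul2  regs: r0:Add1,r1:Mul1,r2:6,r3:30,r4:Mul2,r5:45
  c14: CDB Add1=54; issue ADD r0<-Add1  regs: r0:Add1,r1:Mul1,r2:6,r3:30,r4:Mul2,r5:45
  c15: -  regs: r0:Add1,r1:Mul1,r2:6,r3:30,r4:Mul2,r5:45
  c16: -  regs: r0:Add1,r1:Mul1,r2:6,r3:30,r4:Mul2,r5:45
  c17: CDB Mul1=270  regs: r0:Add1,r1:270,r2:6,r3:30,r4:Mul2,r5:45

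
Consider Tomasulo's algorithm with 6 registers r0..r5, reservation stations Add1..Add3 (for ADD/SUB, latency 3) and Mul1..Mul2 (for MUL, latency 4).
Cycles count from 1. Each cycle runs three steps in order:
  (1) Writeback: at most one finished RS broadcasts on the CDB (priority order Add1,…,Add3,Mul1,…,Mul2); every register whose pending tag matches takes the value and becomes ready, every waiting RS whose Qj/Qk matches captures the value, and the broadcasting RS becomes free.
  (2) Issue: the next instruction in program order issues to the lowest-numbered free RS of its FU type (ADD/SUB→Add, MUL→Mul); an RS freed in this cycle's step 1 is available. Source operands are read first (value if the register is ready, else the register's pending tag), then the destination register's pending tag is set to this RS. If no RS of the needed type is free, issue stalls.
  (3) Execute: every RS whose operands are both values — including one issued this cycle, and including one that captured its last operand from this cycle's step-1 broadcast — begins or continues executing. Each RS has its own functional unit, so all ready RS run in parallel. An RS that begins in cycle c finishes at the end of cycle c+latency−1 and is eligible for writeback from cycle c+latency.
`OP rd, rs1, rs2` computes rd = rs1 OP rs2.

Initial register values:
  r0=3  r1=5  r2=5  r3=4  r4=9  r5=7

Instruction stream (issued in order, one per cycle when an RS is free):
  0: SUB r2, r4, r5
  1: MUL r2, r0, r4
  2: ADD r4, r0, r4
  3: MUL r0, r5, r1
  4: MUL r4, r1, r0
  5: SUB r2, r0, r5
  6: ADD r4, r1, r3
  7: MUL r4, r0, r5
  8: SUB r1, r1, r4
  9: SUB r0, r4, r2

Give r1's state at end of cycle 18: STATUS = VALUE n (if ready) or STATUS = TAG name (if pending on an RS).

cycle 1: issue SUB r2<-Add1 // r0:3,r1:5,r2:Add1,r3:4,r4:9,r5:7
cycle 2: issue MUL r2<-Mul1 // r0:3,r1:5,r2:Mul1,r3:4,r4:9,r5:7
cycle 3: issue ADD r4<-Add2 // r0:3,r1:5,r2:Mul1,r3:4,r4:Add2,r5:7
cycle 4: CDB Add1=2; issue MUL r0<-Mul2 // r0:Mul2,r1:5,r2:Mul1,r3:4,r4:Add2,r5:7
cycle 5: stall // r0:Mul2,r1:5,r2:Mul1,r3:4,r4:Add2,r5:7
cycle 6: CDB Add2=12; stall // r0:Mul2,r1:5,r2:Mul1,r3:4,r4:12,r5:7
cycle 7: CDB Mul1=27; issue MUL r4<-Mul1 // r0:Mul2,r1:5,r2:27,r3:4,r4:Mul1,r5:7
cycle 8: CDB Mul2=35; issue SUB r2<-Add1 // r0:35,r1:5,r2:Add1,r3:4,r4:Mul1,r5:7
cycle 9: issue ADD r4<-Add2 // r0:35,r1:5,r2:Add1,r3:4,r4:Add2,r5:7
cycle 10: issue MUL r4<-Mul2 // r0:35,r1:5,r2:Add1,r3:4,r4:Mul2,r5:7
cycle 11: CDB Add1=28; issue SUB r1<-Add1 // r0:35,r1:Add1,r2:28,r3:4,r4:Mul2,r5:7
cycle 12: CDB Add2=9; issue SUB r0<-Add2 // r0:Add2,r1:Add1,r2:28,r3:4,r4:Mul2,r5:7
cycle 13: CDB Mul1=175 // r0:Add2,r1:Add1,r2:28,r3:4,r4:Mul2,r5:7
cycle 14: CDB Mul2=245 // r0:Add2,r1:Add1,r2:28,r3:4,r4:245,r5:7
cycle 15: - // r0:Add2,r1:Add1,r2:28,r3:4,r4:245,r5:7
cycle 16: - // r0:Add2,r1:Add1,r2:28,r3:4,r4:245,r5:7
cycle 17: CDB Add1=-240 // r0:Add2,r1:-240,r2:28,r3:4,r4:245,r5:7
cycle 18: CDB Add2=217 // r0:217,r1:-240,r2:28,r3:4,r4:245,r5:7

STATUS = VALUE -240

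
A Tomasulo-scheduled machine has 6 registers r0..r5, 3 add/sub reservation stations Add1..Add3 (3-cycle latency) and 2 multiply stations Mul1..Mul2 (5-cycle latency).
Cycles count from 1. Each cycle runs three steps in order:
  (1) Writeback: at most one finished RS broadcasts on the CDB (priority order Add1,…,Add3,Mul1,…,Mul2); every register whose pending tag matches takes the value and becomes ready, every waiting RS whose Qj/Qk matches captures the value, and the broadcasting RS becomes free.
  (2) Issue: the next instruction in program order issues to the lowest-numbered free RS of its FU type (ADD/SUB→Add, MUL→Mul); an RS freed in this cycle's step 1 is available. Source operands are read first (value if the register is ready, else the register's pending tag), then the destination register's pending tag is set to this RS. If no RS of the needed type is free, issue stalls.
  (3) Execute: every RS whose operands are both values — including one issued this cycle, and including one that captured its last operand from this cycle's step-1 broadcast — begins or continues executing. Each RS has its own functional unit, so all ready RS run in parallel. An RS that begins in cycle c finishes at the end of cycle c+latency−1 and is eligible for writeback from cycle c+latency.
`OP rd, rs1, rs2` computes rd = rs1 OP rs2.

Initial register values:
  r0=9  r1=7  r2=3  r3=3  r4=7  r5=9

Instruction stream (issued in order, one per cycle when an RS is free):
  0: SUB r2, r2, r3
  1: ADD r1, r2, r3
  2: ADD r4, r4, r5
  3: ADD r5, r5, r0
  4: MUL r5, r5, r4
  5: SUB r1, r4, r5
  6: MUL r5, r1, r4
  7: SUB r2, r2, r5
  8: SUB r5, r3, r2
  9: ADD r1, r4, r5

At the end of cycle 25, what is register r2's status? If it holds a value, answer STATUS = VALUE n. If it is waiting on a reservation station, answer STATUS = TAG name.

STATUS = VALUE 4352

cycle 1: issue SUB r2<-Add1 // r0:9,r1:7,r2:Add1,r3:3,r4:7,r5:9
cycle 2: issue ADD r1<-Add2 // r0:9,r1:Add2,r2:Add1,r3:3,r4:7,r5:9
cycle 3: issue ADD r4<-Add3 // r0:9,r1:Add2,r2:Add1,r3:3,r4:Add3,r5:9
cycle 4: CDB Add1=0; issue ADD r5<-Add1 // r0:9,r1:Add2,r2:0,r3:3,r4:Add3,r5:Add1
cycle 5: issue MUL r5<-Mul1 // r0:9,r1:Add2,r2:0,r3:3,r4:Add3,r5:Mul1
cycle 6: CDB Add3=16; issue SUB r1<-Add3 // r0:9,r1:Add3,r2:0,r3:3,r4:16,r5:Mul1
cycle 7: CDB Add1=18; issue MUL r5<-Mul2 // r0:9,r1:Add3,r2:0,r3:3,r4:16,r5:Mul2
cycle 8: CDB Add2=3; issue SUB r2<-Add1 // r0:9,r1:Add3,r2:Add1,r3:3,r4:16,r5:Mul2
cycle 9: issue SUB r5<-Add2 // r0:9,r1:Add3,r2:Add1,r3:3,r4:16,r5:Add2
cycle 10: stall // r0:9,r1:Add3,r2:Add1,r3:3,r4:16,r5:Add2
cycle 11: stall // r0:9,r1:Add3,r2:Add1,r3:3,r4:16,r5:Add2
cycle 12: CDB Mul1=288; stall // r0:9,r1:Add3,r2:Add1,r3:3,r4:16,r5:Add2
cycle 13: stall // r0:9,r1:Add3,r2:Add1,r3:3,r4:16,r5:Add2
cycle 14: stall // r0:9,r1:Add3,r2:Add1,r3:3,r4:16,r5:Add2
cycle 15: CDB Add3=-272; issue ADD r1<-Add3 // r0:9,r1:Add3,r2:Add1,r3:3,r4:16,r5:Add2
cycle 16: - // r0:9,r1:Add3,r2:Add1,r3:3,r4:16,r5:Add2
cycle 17: - // r0:9,r1:Add3,r2:Add1,r3:3,r4:16,r5:Add2
cycle 18: - // r0:9,r1:Add3,r2:Add1,r3:3,r4:16,r5:Add2
cycle 19: - // r0:9,r1:Add3,r2:Add1,r3:3,r4:16,r5:Add2
cycle 20: CDB Mul2=-4352 // r0:9,r1:Add3,r2:Add1,r3:3,r4:16,r5:Add2
cycle 21: - // r0:9,r1:Add3,r2:Add1,r3:3,r4:16,r5:Add2
cycle 22: - // r0:9,r1:Add3,r2:Add1,r3:3,r4:16,r5:Add2
cycle 23: CDB Add1=4352 // r0:9,r1:Add3,r2:4352,r3:3,r4:16,r5:Add2
cycle 24: - // r0:9,r1:Add3,r2:4352,r3:3,r4:16,r5:Add2
cycle 25: - // r0:9,r1:Add3,r2:4352,r3:3,r4:16,r5:Add2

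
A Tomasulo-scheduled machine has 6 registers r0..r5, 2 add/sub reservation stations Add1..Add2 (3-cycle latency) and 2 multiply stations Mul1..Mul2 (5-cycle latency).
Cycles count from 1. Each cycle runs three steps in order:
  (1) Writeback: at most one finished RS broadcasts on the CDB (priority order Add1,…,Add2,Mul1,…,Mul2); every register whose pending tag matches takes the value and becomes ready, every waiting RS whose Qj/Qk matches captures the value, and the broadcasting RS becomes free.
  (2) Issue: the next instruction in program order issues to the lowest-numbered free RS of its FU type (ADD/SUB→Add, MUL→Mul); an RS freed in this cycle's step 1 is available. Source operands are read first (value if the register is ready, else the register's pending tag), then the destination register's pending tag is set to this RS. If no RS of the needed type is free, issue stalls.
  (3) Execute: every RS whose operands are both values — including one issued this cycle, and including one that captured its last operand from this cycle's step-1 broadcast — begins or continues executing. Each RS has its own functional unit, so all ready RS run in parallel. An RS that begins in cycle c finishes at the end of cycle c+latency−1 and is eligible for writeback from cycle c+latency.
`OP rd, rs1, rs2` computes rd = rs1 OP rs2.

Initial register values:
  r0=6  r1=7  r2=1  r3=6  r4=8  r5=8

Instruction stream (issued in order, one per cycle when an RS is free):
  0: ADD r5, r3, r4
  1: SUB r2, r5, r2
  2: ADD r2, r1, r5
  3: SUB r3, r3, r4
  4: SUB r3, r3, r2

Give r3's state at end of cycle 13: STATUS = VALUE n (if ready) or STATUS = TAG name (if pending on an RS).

STATUS = VALUE -23

  c1: issue ADD r5<-Add1  regs: r0:6,r1:7,r2:1,r3:6,r4:8,r5:Add1
  c2: issue SUB r2<-Add2  regs: r0:6,r1:7,r2:Add2,r3:6,r4:8,r5:Add1
  c3: stall  regs: r0:6,r1:7,r2:Add2,r3:6,r4:8,r5:Add1
  c4: CDB Add1=14; issue ADD r2<-Add1  regs: r0:6,r1:7,r2:Add1,r3:6,r4:8,r5:14
  c5: stall  regs: r0:6,r1:7,r2:Add1,r3:6,r4:8,r5:14
  c6: stall  regs: r0:6,r1:7,r2:Add1,r3:6,r4:8,r5:14
  c7: CDB Add1=21; issue SUB r3<-Add1  regs: r0:6,r1:7,r2:21,r3:Add1,r4:8,r5:14
  c8: CDB Add2=13; issue SUB r3<-Add2  regs: r0:6,r1:7,r2:21,r3:Add2,r4:8,r5:14
  c9: -  regs: r0:6,r1:7,r2:21,r3:Add2,r4:8,r5:14
  c10: CDB Add1=-2  regs: r0:6,r1:7,r2:21,r3:Add2,r4:8,r5:14
  c11: -  regs: r0:6,r1:7,r2:21,r3:Add2,r4:8,r5:14
  c12: -  regs: r0:6,r1:7,r2:21,r3:Add2,r4:8,r5:14
  c13: CDB Add2=-23  regs: r0:6,r1:7,r2:21,r3:-23,r4:8,r5:14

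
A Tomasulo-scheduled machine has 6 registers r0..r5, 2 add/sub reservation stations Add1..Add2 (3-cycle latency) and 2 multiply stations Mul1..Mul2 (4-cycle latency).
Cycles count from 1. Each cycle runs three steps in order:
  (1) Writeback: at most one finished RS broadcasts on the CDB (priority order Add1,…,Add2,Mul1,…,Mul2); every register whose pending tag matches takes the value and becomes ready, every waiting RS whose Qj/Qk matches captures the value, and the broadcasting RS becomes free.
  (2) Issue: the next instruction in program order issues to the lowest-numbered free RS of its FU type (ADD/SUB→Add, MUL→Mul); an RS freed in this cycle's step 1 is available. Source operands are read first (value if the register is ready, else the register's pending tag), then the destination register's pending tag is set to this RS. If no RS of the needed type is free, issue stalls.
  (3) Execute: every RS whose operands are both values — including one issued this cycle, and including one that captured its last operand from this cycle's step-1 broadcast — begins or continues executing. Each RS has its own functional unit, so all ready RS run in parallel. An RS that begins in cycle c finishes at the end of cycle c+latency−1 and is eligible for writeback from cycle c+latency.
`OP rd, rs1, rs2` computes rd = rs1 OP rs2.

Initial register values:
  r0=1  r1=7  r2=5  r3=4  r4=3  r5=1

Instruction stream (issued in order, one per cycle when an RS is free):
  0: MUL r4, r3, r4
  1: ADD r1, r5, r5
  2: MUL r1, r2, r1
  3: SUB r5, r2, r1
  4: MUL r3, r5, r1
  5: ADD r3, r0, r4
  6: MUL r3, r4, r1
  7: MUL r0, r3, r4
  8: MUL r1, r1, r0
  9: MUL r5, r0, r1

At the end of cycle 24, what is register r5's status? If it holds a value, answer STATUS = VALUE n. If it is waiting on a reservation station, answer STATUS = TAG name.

STATUS = TAG Mul2

c1: issue MUL r4<-Mul1 | r0:1,r1:7,r2:5,r3:4,r4:Mul1,r5:1
c2: issue ADD r1<-Add1 | r0:1,r1:Add1,r2:5,r3:4,r4:Mul1,r5:1
c3: issue MUL r1<-Mul2 | r0:1,r1:Mul2,r2:5,r3:4,r4:Mul1,r5:1
c4: issue SUB r5<-Add2 | r0:1,r1:Mul2,r2:5,r3:4,r4:Mul1,r5:Add2
c5: CDB Add1=2; stall | r0:1,r1:Mul2,r2:5,r3:4,r4:Mul1,r5:Add2
c6: CDB Mul1=12; issue MUL r3<-Mul1 | r0:1,r1:Mul2,r2:5,r3:Mul1,r4:12,r5:Add2
c7: issue ADD r3<-Add1 | r0:1,r1:Mul2,r2:5,r3:Add1,r4:12,r5:Add2
c8: stall | r0:1,r1:Mul2,r2:5,r3:Add1,r4:12,r5:Add2
c9: CDB Mul2=10; issue MUL r3<-Mul2 | r0:1,r1:10,r2:5,r3:Mul2,r4:12,r5:Add2
c10: CDB Add1=13; stall | r0:1,r1:10,r2:5,r3:Mul2,r4:12,r5:Add2
c11: stall | r0:1,r1:10,r2:5,r3:Mul2,r4:12,r5:Add2
c12: CDB Add2=-5; stall | r0:1,r1:10,r2:5,r3:Mul2,r4:12,r5:-5
c13: CDB Mul2=120; issue MUL r0<-Mul2 | r0:Mul2,r1:10,r2:5,r3:120,r4:12,r5:-5
c14: stall | r0:Mul2,r1:10,r2:5,r3:120,r4:12,r5:-5
c15: stall | r0:Mul2,r1:10,r2:5,r3:120,r4:12,r5:-5
c16: CDB Mul1=-50; issue MUL r1<-Mul1 | r0:Mul2,r1:Mul1,r2:5,r3:120,r4:12,r5:-5
c17: CDB Mul2=1440; issue MUL r5<-Mul2 | r0:1440,r1:Mul1,r2:5,r3:120,r4:12,r5:Mul2
c18: - | r0:1440,r1:Mul1,r2:5,r3:120,r4:12,r5:Mul2
c19: - | r0:1440,r1:Mul1,r2:5,r3:120,r4:12,r5:Mul2
c20: - | r0:1440,r1:Mul1,r2:5,r3:120,r4:12,r5:Mul2
c21: CDB Mul1=14400 | r0:1440,r1:14400,r2:5,r3:120,r4:12,r5:Mul2
c22: - | r0:1440,r1:14400,r2:5,r3:120,r4:12,r5:Mul2
c23: - | r0:1440,r1:14400,r2:5,r3:120,r4:12,r5:Mul2
c24: - | r0:1440,r1:14400,r2:5,r3:120,r4:12,r5:Mul2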